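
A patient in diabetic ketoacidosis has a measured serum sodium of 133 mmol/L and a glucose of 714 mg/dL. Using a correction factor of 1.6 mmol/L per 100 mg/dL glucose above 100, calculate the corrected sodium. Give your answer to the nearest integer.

Corrected Na = measured Na + 1.6 · (glucose − 100)/100
= 133 + 1.6 · (714 − 100)/100
= 133 + 9.8
= 142.8 mmol/L

143 mmol/L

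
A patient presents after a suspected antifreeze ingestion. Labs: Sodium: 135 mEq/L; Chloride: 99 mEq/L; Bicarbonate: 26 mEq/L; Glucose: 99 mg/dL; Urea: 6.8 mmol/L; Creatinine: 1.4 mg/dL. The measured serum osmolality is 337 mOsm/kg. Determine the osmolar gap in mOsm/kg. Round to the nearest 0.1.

54.7 mOsm/kg

Calculated osmolality = 2·Na + glucose/18 + urea
= 2·135 + 99/18 + 6.8
= 270 + 5.50 + 6.80
= 282.3 mOsm/kg ≈ 282.3 mOsm/kg
Osmolar gap = measured − calculated = 337 − 282.3 = 54.7 mOsm/kg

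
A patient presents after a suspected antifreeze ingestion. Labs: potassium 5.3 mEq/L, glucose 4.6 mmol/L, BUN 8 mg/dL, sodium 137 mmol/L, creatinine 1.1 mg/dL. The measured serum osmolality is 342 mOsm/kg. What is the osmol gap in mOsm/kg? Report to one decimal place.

60.5 mOsm/kg

Calculated osmolality = 2·Na + glucose + BUN/2.8
= 2·137 + 4.6 + 8/2.8
= 274 + 4.60 + 2.86
= 281.46 mOsm/kg ≈ 281.5 mOsm/kg
Osmolar gap = measured − calculated = 342 − 281.5 = 60.5 mOsm/kg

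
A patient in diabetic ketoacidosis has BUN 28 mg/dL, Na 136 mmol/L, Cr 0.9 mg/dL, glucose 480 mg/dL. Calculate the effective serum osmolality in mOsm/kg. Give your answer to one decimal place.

298.7 mOsm/kg

Effective osmolality excludes urea (freely permeant across cell membranes):
2·Na + glucose/18
= 2·136 + 480/18
= 272 + 26.67
= 298.67 mOsm/kg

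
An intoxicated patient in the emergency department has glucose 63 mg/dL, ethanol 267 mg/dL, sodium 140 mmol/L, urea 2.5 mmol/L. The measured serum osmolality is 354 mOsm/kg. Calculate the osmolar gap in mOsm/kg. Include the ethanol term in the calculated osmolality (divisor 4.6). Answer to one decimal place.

Calculated osmolality = 2·Na + glucose/18 + urea + ethanol/4.6
= 2·140 + 63/18 + 2.5 + 267/4.6
= 280 + 3.50 + 2.50 + 58.04
= 344.04 mOsm/kg ≈ 344.0 mOsm/kg
Osmolar gap = measured − calculated = 354 − 344.0 = 10.0 mOsm/kg

10.0 mOsm/kg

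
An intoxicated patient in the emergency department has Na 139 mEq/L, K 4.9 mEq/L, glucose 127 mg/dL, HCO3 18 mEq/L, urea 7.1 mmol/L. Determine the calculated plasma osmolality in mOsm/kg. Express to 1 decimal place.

Calculated osmolality = 2·Na + glucose/18 + urea
= 2·139 + 127/18 + 7.1
= 278 + 7.06 + 7.10
= 292.16 mOsm/kg

292.2 mOsm/kg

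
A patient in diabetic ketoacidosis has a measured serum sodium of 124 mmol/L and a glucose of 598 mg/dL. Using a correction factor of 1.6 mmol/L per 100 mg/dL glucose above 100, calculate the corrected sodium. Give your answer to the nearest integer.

132 mmol/L

Corrected Na = measured Na + 1.6 · (glucose − 100)/100
= 124 + 1.6 · (598 − 100)/100
= 124 + 8
= 132 mmol/L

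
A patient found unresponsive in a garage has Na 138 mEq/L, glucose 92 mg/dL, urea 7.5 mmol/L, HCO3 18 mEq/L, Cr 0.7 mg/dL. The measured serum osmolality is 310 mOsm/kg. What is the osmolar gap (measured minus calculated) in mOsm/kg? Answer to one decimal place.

Calculated osmolality = 2·Na + glucose/18 + urea
= 2·138 + 92/18 + 7.5
= 276 + 5.11 + 7.50
= 288.61 mOsm/kg ≈ 288.6 mOsm/kg
Osmolar gap = measured − calculated = 310 − 288.6 = 21.4 mOsm/kg

21.4 mOsm/kg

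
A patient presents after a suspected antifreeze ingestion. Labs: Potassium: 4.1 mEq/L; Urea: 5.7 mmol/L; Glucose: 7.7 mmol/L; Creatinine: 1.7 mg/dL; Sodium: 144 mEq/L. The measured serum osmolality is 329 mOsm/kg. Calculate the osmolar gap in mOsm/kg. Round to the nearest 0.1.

27.6 mOsm/kg

Calculated osmolality = 2·Na + glucose + urea
= 2·144 + 7.7 + 5.7
= 288 + 7.70 + 5.70
= 301.4 mOsm/kg ≈ 301.4 mOsm/kg
Osmolar gap = measured − calculated = 329 − 301.4 = 27.6 mOsm/kg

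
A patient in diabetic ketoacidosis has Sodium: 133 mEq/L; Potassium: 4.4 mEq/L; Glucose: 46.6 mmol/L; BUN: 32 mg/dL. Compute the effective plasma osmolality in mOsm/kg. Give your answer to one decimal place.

312.6 mOsm/kg

Effective osmolality excludes urea (freely permeant across cell membranes):
2·Na + glucose
= 2·133 + 46.6
= 266 + 46.6
= 312.6 mOsm/kg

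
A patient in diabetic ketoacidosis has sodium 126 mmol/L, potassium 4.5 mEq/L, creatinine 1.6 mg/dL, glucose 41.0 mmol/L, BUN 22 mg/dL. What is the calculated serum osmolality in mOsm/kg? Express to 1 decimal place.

Calculated osmolality = 2·Na + glucose + BUN/2.8
= 2·126 + 41 + 22/2.8
= 252 + 41 + 7.86
= 300.86 mOsm/kg

300.9 mOsm/kg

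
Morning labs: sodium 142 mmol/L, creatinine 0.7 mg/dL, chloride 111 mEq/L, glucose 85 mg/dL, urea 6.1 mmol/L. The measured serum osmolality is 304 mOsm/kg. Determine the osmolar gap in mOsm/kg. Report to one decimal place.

9.2 mOsm/kg

Calculated osmolality = 2·Na + glucose/18 + urea
= 2·142 + 85/18 + 6.1
= 284 + 4.72 + 6.10
= 294.82 mOsm/kg ≈ 294.8 mOsm/kg
Osmolar gap = measured − calculated = 304 − 294.8 = 9.2 mOsm/kg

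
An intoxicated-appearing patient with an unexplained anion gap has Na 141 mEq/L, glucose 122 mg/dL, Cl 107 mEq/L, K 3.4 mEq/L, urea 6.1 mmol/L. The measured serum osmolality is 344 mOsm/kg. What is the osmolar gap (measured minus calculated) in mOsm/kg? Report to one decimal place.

Calculated osmolality = 2·Na + glucose/18 + urea
= 2·141 + 122/18 + 6.1
= 282 + 6.78 + 6.10
= 294.88 mOsm/kg ≈ 294.9 mOsm/kg
Osmolar gap = measured − calculated = 344 − 294.9 = 49.1 mOsm/kg

49.1 mOsm/kg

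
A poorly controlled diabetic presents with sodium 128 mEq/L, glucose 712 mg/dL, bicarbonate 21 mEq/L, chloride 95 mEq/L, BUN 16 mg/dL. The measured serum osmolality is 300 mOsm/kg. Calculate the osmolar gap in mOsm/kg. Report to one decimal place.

Calculated osmolality = 2·Na + glucose/18 + BUN/2.8
= 2·128 + 712/18 + 16/2.8
= 256 + 39.56 + 5.71
= 301.27 mOsm/kg ≈ 301.3 mOsm/kg
Osmolar gap = measured − calculated = 300 − 301.3 = -1.3 mOsm/kg

-1.3 mOsm/kg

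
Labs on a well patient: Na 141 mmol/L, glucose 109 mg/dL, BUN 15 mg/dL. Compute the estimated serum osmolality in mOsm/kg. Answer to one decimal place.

Calculated osmolality = 2·Na + glucose/18 + BUN/2.8
= 2·141 + 109/18 + 15/2.8
= 282 + 6.06 + 5.36
= 293.42 mOsm/kg

293.4 mOsm/kg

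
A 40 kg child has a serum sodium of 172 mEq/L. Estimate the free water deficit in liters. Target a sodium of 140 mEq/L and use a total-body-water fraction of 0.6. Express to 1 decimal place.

TBW = 0.6 · 40 = 24 L
Free water deficit = TBW · (Na/140 − 1)
= 24 · (172/140 − 1)
= 24 · 0.2286
= 5.49 L

5.5 L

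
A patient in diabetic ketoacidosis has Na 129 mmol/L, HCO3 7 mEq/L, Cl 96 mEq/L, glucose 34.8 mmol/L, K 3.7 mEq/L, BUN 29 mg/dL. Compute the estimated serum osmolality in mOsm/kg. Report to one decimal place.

Calculated osmolality = 2·Na + glucose + BUN/2.8
= 2·129 + 34.8 + 29/2.8
= 258 + 34.80 + 10.36
= 303.16 mOsm/kg

303.2 mOsm/kg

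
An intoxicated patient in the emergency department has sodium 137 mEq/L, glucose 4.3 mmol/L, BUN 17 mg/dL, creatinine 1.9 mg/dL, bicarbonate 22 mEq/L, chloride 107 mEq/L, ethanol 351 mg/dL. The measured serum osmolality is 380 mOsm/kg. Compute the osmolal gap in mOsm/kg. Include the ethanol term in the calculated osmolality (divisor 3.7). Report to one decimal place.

0.8 mOsm/kg

Calculated osmolality = 2·Na + glucose + BUN/2.8 + ethanol/3.7
= 2·137 + 4.3 + 17/2.8 + 351/3.7
= 274 + 4.30 + 6.07 + 94.86
= 379.23 mOsm/kg ≈ 379.2 mOsm/kg
Osmolar gap = measured − calculated = 380 − 379.2 = 0.8 mOsm/kg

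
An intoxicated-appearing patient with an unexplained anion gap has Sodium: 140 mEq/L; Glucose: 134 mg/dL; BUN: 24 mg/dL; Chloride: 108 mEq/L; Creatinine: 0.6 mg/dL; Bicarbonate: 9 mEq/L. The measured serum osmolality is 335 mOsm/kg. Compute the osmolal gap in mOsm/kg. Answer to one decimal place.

Calculated osmolality = 2·Na + glucose/18 + BUN/2.8
= 2·140 + 134/18 + 24/2.8
= 280 + 7.44 + 8.57
= 296.01 mOsm/kg ≈ 296.0 mOsm/kg
Osmolar gap = measured − calculated = 335 − 296.0 = 39.0 mOsm/kg

39.0 mOsm/kg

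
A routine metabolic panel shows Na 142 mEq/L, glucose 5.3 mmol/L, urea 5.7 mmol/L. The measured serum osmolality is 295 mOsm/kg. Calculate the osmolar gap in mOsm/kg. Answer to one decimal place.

0.0 mOsm/kg

Calculated osmolality = 2·Na + glucose + urea
= 2·142 + 5.3 + 5.7
= 284 + 5.30 + 5.70
= 295 mOsm/kg ≈ 295.0 mOsm/kg
Osmolar gap = measured − calculated = 295 − 295.0 = 0.0 mOsm/kg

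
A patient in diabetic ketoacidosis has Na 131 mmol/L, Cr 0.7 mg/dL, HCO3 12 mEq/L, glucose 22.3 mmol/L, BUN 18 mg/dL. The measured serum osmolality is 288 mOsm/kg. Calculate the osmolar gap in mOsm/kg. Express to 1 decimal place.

Calculated osmolality = 2·Na + glucose + BUN/2.8
= 2·131 + 22.3 + 18/2.8
= 262 + 22.30 + 6.43
= 290.73 mOsm/kg ≈ 290.7 mOsm/kg
Osmolar gap = measured − calculated = 288 − 290.7 = -2.7 mOsm/kg

-2.7 mOsm/kg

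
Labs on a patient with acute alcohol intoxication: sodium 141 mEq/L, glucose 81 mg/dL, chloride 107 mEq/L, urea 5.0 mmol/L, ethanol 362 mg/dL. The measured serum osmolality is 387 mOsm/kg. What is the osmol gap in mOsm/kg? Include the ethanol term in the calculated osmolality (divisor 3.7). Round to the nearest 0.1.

Calculated osmolality = 2·Na + glucose/18 + urea + ethanol/3.7
= 2·141 + 81/18 + 5 + 362/3.7
= 282 + 4.50 + 5 + 97.84
= 389.34 mOsm/kg ≈ 389.3 mOsm/kg
Osmolar gap = measured − calculated = 387 − 389.3 = -2.3 mOsm/kg

-2.3 mOsm/kg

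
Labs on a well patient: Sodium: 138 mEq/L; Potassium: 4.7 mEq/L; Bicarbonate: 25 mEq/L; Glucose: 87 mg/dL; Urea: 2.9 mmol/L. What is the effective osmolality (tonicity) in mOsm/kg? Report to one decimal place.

280.8 mOsm/kg

Effective osmolality excludes urea (freely permeant across cell membranes):
2·Na + glucose/18
= 2·138 + 87/18
= 276 + 4.83
= 280.83 mOsm/kg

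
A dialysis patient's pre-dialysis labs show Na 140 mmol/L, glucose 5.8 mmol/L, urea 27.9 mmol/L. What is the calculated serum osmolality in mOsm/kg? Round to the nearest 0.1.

313.7 mOsm/kg

Calculated osmolality = 2·Na + glucose + urea
= 2·140 + 5.8 + 27.9
= 280 + 5.80 + 27.90
= 313.7 mOsm/kg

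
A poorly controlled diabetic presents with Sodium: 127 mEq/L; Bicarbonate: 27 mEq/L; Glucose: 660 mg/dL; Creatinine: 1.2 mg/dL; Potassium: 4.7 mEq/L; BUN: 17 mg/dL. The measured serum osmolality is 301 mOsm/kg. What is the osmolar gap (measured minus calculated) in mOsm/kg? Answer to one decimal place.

Calculated osmolality = 2·Na + glucose/18 + BUN/2.8
= 2·127 + 660/18 + 17/2.8
= 254 + 36.67 + 6.07
= 296.74 mOsm/kg ≈ 296.7 mOsm/kg
Osmolar gap = measured − calculated = 301 − 296.7 = 4.3 mOsm/kg

4.3 mOsm/kg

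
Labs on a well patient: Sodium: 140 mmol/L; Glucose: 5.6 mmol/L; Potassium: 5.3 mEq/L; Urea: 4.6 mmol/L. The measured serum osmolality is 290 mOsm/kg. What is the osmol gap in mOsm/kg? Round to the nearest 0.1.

Calculated osmolality = 2·Na + glucose + urea
= 2·140 + 5.6 + 4.6
= 280 + 5.60 + 4.60
= 290.2 mOsm/kg ≈ 290.2 mOsm/kg
Osmolar gap = measured − calculated = 290 − 290.2 = -0.2 mOsm/kg

-0.2 mOsm/kg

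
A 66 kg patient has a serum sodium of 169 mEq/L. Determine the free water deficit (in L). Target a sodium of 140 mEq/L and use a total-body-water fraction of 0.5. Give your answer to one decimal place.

TBW = 0.5 · 66 = 33 L
Free water deficit = TBW · (Na/140 − 1)
= 33 · (169/140 − 1)
= 33 · 0.2071
= 6.83 L

6.8 L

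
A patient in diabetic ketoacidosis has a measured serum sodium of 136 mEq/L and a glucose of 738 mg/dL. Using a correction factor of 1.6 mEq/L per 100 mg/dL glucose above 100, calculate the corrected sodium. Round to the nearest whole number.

Corrected Na = measured Na + 1.6 · (glucose − 100)/100
= 136 + 1.6 · (738 − 100)/100
= 136 + 10.2
= 146.2 mEq/L

146 mEq/L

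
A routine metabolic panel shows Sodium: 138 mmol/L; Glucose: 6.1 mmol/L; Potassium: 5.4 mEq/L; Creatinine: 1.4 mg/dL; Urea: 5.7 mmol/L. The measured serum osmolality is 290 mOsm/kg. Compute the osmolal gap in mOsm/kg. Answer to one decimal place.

2.2 mOsm/kg

Calculated osmolality = 2·Na + glucose + urea
= 2·138 + 6.1 + 5.7
= 276 + 6.10 + 5.70
= 287.8 mOsm/kg ≈ 287.8 mOsm/kg
Osmolar gap = measured − calculated = 290 − 287.8 = 2.2 mOsm/kg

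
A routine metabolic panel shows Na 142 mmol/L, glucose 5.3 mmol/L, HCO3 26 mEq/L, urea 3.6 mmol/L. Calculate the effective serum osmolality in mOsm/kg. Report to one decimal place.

289.3 mOsm/kg

Effective osmolality excludes urea (freely permeant across cell membranes):
2·Na + glucose
= 2·142 + 5.3
= 284 + 5.3
= 289.3 mOsm/kg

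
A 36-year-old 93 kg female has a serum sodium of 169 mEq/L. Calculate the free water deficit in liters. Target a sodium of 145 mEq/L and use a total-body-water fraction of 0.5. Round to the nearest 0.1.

TBW = 0.5 · 93 = 46.5 L
Free water deficit = TBW · (Na/145 − 1)
= 46.5 · (169/145 − 1)
= 46.5 · 0.1655
= 7.7 L

7.7 L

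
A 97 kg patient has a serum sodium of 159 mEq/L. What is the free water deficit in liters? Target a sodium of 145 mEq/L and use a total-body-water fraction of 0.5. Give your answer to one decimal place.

TBW = 0.5 · 97 = 48.5 L
Free water deficit = TBW · (Na/145 − 1)
= 48.5 · (159/145 − 1)
= 48.5 · 0.0966
= 4.69 L

4.7 L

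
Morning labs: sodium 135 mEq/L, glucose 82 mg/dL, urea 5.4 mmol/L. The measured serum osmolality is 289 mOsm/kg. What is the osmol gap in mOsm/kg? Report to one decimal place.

9.0 mOsm/kg

Calculated osmolality = 2·Na + glucose/18 + urea
= 2·135 + 82/18 + 5.4
= 270 + 4.56 + 5.40
= 279.96 mOsm/kg ≈ 280.0 mOsm/kg
Osmolar gap = measured − calculated = 289 − 280.0 = 9.0 mOsm/kg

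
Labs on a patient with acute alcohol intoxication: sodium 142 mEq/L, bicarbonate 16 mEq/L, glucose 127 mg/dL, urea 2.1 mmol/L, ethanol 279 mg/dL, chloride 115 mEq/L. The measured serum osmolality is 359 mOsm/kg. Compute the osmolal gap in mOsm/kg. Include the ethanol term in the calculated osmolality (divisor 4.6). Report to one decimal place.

5.2 mOsm/kg

Calculated osmolality = 2·Na + glucose/18 + urea + ethanol/4.6
= 2·142 + 127/18 + 2.1 + 279/4.6
= 284 + 7.06 + 2.10 + 60.65
= 353.81 mOsm/kg ≈ 353.8 mOsm/kg
Osmolar gap = measured − calculated = 359 − 353.8 = 5.2 mOsm/kg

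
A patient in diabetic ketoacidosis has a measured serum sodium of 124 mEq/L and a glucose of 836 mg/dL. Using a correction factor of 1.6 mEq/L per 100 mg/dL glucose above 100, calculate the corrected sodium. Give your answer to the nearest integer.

Corrected Na = measured Na + 1.6 · (glucose − 100)/100
= 124 + 1.6 · (836 − 100)/100
= 124 + 11.8
= 135.8 mEq/L

136 mEq/L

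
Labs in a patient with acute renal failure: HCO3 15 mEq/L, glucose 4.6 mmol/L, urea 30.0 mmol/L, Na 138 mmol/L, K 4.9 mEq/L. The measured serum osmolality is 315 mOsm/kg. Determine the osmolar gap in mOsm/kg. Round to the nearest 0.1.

4.4 mOsm/kg

Calculated osmolality = 2·Na + glucose + urea
= 2·138 + 4.6 + 30
= 276 + 4.60 + 30
= 310.6 mOsm/kg ≈ 310.6 mOsm/kg
Osmolar gap = measured − calculated = 315 − 310.6 = 4.4 mOsm/kg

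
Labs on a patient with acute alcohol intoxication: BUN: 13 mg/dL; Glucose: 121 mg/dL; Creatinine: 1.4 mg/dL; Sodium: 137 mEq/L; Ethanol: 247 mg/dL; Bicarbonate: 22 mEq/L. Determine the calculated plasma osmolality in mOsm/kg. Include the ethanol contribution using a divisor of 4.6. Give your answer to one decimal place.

339.1 mOsm/kg

Calculated osmolality = 2·Na + glucose/18 + BUN/2.8 + ethanol/4.6
= 2·137 + 121/18 + 13/2.8 + 247/4.6
= 274 + 6.72 + 4.64 + 53.70
= 339.06 mOsm/kg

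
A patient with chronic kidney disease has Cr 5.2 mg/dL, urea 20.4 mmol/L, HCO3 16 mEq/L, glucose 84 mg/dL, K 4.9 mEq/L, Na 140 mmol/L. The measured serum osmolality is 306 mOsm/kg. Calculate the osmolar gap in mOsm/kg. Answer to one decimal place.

0.9 mOsm/kg

Calculated osmolality = 2·Na + glucose/18 + urea
= 2·140 + 84/18 + 20.4
= 280 + 4.67 + 20.40
= 305.07 mOsm/kg ≈ 305.1 mOsm/kg
Osmolar gap = measured − calculated = 306 − 305.1 = 0.9 mOsm/kg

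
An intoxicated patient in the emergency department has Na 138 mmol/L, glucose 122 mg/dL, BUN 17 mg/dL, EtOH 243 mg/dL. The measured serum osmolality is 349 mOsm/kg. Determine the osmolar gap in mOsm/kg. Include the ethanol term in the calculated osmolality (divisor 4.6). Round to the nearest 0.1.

Calculated osmolality = 2·Na + glucose/18 + BUN/2.8 + ethanol/4.6
= 2·138 + 122/18 + 17/2.8 + 243/4.6
= 276 + 6.78 + 6.07 + 52.83
= 341.68 mOsm/kg ≈ 341.7 mOsm/kg
Osmolar gap = measured − calculated = 349 − 341.7 = 7.3 mOsm/kg

7.3 mOsm/kg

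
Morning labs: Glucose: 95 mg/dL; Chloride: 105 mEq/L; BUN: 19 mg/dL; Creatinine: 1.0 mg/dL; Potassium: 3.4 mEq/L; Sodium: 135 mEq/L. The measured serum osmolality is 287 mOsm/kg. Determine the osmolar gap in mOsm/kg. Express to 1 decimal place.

4.9 mOsm/kg

Calculated osmolality = 2·Na + glucose/18 + BUN/2.8
= 2·135 + 95/18 + 19/2.8
= 270 + 5.28 + 6.79
= 282.07 mOsm/kg ≈ 282.1 mOsm/kg
Osmolar gap = measured − calculated = 287 − 282.1 = 4.9 mOsm/kg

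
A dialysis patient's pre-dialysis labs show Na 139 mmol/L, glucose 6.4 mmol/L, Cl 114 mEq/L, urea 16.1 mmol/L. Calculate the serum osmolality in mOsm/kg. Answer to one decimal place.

300.5 mOsm/kg

Calculated osmolality = 2·Na + glucose + urea
= 2·139 + 6.4 + 16.1
= 278 + 6.40 + 16.10
= 300.5 mOsm/kg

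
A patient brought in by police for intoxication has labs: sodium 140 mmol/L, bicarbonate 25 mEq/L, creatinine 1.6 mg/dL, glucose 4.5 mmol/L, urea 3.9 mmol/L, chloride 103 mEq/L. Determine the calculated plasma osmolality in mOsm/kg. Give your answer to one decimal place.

288.4 mOsm/kg

Calculated osmolality = 2·Na + glucose + urea
= 2·140 + 4.5 + 3.9
= 280 + 4.50 + 3.90
= 288.4 mOsm/kg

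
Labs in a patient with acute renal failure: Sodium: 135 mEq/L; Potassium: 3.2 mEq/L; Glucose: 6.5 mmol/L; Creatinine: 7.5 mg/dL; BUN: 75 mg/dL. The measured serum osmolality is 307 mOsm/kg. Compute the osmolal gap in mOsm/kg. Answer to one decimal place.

Calculated osmolality = 2·Na + glucose + BUN/2.8
= 2·135 + 6.5 + 75/2.8
= 270 + 6.50 + 26.79
= 303.29 mOsm/kg ≈ 303.3 mOsm/kg
Osmolar gap = measured − calculated = 307 − 303.3 = 3.7 mOsm/kg

3.7 mOsm/kg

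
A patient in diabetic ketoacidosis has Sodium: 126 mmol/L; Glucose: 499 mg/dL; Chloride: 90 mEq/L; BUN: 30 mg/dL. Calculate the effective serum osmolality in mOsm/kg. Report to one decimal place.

Effective osmolality excludes urea (freely permeant across cell membranes):
2·Na + glucose/18
= 2·126 + 499/18
= 252 + 27.72
= 279.72 mOsm/kg

279.7 mOsm/kg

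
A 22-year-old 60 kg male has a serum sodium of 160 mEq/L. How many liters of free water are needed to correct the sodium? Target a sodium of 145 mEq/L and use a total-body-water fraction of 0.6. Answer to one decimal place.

3.7 L

TBW = 0.6 · 60 = 36 L
Free water deficit = TBW · (Na/145 − 1)
= 36 · (160/145 − 1)
= 36 · 0.1034
= 3.72 L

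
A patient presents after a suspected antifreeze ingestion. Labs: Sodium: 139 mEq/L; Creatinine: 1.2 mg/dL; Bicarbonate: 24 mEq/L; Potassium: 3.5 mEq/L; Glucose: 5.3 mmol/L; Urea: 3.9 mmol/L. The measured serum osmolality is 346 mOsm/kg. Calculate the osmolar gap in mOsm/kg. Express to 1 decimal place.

58.8 mOsm/kg

Calculated osmolality = 2·Na + glucose + urea
= 2·139 + 5.3 + 3.9
= 278 + 5.30 + 3.90
= 287.2 mOsm/kg ≈ 287.2 mOsm/kg
Osmolar gap = measured − calculated = 346 − 287.2 = 58.8 mOsm/kg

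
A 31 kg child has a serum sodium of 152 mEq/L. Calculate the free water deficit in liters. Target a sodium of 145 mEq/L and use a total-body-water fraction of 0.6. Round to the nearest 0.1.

0.9 L

TBW = 0.6 · 31 = 18.6 L
Free water deficit = TBW · (Na/145 − 1)
= 18.6 · (152/145 − 1)
= 18.6 · 0.0483
= 0.9 L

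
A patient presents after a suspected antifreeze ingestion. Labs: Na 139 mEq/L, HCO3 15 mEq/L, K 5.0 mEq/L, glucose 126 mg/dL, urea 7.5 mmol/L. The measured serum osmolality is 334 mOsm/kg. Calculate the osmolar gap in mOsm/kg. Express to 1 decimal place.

41.5 mOsm/kg

Calculated osmolality = 2·Na + glucose/18 + urea
= 2·139 + 126/18 + 7.5
= 278 + 7 + 7.50
= 292.5 mOsm/kg ≈ 292.5 mOsm/kg
Osmolar gap = measured − calculated = 334 − 292.5 = 41.5 mOsm/kg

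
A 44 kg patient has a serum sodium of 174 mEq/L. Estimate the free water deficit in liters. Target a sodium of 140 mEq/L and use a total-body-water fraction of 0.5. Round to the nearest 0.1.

TBW = 0.5 · 44 = 22 L
Free water deficit = TBW · (Na/140 − 1)
= 22 · (174/140 − 1)
= 22 · 0.2429
= 5.34 L

5.3 L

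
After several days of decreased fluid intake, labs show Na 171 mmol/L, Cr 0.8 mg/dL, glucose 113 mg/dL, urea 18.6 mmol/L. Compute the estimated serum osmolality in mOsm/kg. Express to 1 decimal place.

Calculated osmolality = 2·Na + glucose/18 + urea
= 2·171 + 113/18 + 18.6
= 342 + 6.28 + 18.60
= 366.88 mOsm/kg

366.9 mOsm/kg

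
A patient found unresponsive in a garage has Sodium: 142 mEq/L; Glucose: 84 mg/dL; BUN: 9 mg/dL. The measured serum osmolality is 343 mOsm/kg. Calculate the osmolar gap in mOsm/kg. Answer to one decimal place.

Calculated osmolality = 2·Na + glucose/18 + BUN/2.8
= 2·142 + 84/18 + 9/2.8
= 284 + 4.67 + 3.21
= 291.88 mOsm/kg ≈ 291.9 mOsm/kg
Osmolar gap = measured − calculated = 343 − 291.9 = 51.1 mOsm/kg

51.1 mOsm/kg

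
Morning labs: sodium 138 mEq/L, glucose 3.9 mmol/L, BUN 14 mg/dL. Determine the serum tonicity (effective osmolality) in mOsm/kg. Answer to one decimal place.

279.9 mOsm/kg

Effective osmolality excludes urea (freely permeant across cell membranes):
2·Na + glucose
= 2·138 + 3.9
= 276 + 3.9
= 279.9 mOsm/kg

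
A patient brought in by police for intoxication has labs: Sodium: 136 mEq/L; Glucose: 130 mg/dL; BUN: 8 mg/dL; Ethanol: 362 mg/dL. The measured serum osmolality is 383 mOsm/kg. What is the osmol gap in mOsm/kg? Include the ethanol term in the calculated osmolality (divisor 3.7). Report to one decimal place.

3.1 mOsm/kg

Calculated osmolality = 2·Na + glucose/18 + BUN/2.8 + ethanol/3.7
= 2·136 + 130/18 + 8/2.8 + 362/3.7
= 272 + 7.22 + 2.86 + 97.84
= 379.92 mOsm/kg ≈ 379.9 mOsm/kg
Osmolar gap = measured − calculated = 383 − 379.9 = 3.1 mOsm/kg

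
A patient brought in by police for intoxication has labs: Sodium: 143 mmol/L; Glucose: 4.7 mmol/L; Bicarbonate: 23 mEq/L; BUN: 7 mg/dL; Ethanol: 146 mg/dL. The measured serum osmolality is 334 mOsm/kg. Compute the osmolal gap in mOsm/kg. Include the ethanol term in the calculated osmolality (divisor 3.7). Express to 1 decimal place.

1.3 mOsm/kg

Calculated osmolality = 2·Na + glucose + BUN/2.8 + ethanol/3.7
= 2·143 + 4.7 + 7/2.8 + 146/3.7
= 286 + 4.70 + 2.50 + 39.46
= 332.66 mOsm/kg ≈ 332.7 mOsm/kg
Osmolar gap = measured − calculated = 334 − 332.7 = 1.3 mOsm/kg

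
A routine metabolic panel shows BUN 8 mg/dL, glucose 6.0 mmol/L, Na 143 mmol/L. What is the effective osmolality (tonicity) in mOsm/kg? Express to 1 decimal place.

292.0 mOsm/kg

Effective osmolality excludes urea (freely permeant across cell membranes):
2·Na + glucose
= 2·143 + 6
= 286 + 6
= 292 mOsm/kg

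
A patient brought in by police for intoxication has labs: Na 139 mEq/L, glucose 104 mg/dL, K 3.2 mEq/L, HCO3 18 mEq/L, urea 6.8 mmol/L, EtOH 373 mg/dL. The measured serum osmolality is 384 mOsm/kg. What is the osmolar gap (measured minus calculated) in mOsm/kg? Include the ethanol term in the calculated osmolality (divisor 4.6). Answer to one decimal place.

12.3 mOsm/kg

Calculated osmolality = 2·Na + glucose/18 + urea + ethanol/4.6
= 2·139 + 104/18 + 6.8 + 373/4.6
= 278 + 5.78 + 6.80 + 81.09
= 371.67 mOsm/kg ≈ 371.7 mOsm/kg
Osmolar gap = measured − calculated = 384 − 371.7 = 12.3 mOsm/kg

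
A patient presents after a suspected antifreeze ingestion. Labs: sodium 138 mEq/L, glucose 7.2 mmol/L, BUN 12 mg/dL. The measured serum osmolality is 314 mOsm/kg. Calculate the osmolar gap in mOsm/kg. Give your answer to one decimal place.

Calculated osmolality = 2·Na + glucose + BUN/2.8
= 2·138 + 7.2 + 12/2.8
= 276 + 7.20 + 4.29
= 287.49 mOsm/kg ≈ 287.5 mOsm/kg
Osmolar gap = measured − calculated = 314 − 287.5 = 26.5 mOsm/kg

26.5 mOsm/kg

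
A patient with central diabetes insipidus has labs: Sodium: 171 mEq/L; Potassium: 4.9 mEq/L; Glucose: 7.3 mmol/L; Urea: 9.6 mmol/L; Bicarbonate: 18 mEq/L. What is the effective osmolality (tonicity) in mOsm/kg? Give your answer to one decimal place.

Effective osmolality excludes urea (freely permeant across cell membranes):
2·Na + glucose
= 2·171 + 7.3
= 342 + 7.3
= 349.3 mOsm/kg

349.3 mOsm/kg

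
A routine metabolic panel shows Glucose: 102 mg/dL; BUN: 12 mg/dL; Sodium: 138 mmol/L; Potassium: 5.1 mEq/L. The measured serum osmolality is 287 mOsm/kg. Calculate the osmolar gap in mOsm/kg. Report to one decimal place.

1.0 mOsm/kg

Calculated osmolality = 2·Na + glucose/18 + BUN/2.8
= 2·138 + 102/18 + 12/2.8
= 276 + 5.67 + 4.29
= 285.96 mOsm/kg ≈ 286.0 mOsm/kg
Osmolar gap = measured − calculated = 287 − 286.0 = 1.0 mOsm/kg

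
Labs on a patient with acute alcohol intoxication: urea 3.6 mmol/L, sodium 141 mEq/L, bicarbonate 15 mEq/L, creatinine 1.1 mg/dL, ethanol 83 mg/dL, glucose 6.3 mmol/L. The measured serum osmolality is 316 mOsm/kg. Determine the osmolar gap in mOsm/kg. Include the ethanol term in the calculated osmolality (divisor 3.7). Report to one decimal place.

Calculated osmolality = 2·Na + glucose + urea + ethanol/3.7
= 2·141 + 6.3 + 3.6 + 83/3.7
= 282 + 6.30 + 3.60 + 22.43
= 314.33 mOsm/kg ≈ 314.3 mOsm/kg
Osmolar gap = measured − calculated = 316 − 314.3 = 1.7 mOsm/kg

1.7 mOsm/kg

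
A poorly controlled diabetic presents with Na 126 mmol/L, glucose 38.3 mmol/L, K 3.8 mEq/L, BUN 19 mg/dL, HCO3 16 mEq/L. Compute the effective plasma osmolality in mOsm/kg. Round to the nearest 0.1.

Effective osmolality excludes urea (freely permeant across cell membranes):
2·Na + glucose
= 2·126 + 38.3
= 252 + 38.3
= 290.3 mOsm/kg

290.3 mOsm/kg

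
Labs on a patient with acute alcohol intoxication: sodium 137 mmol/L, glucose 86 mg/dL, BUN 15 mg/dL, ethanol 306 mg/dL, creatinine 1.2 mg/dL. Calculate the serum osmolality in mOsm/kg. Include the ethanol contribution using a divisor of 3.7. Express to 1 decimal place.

366.8 mOsm/kg

Calculated osmolality = 2·Na + glucose/18 + BUN/2.8 + ethanol/3.7
= 2·137 + 86/18 + 15/2.8 + 306/3.7
= 274 + 4.78 + 5.36 + 82.70
= 366.84 mOsm/kg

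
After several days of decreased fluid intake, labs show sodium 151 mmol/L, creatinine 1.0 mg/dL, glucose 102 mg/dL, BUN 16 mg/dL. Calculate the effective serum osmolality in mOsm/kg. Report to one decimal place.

307.7 mOsm/kg

Effective osmolality excludes urea (freely permeant across cell membranes):
2·Na + glucose/18
= 2·151 + 102/18
= 302 + 5.67
= 307.67 mOsm/kg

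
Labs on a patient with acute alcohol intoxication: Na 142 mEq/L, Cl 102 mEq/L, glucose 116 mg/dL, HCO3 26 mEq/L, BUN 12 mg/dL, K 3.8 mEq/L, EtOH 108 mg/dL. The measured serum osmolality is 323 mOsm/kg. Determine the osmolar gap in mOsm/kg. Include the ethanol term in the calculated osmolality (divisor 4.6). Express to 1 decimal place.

4.8 mOsm/kg

Calculated osmolality = 2·Na + glucose/18 + BUN/2.8 + ethanol/4.6
= 2·142 + 116/18 + 12/2.8 + 108/4.6
= 284 + 6.44 + 4.29 + 23.48
= 318.21 mOsm/kg ≈ 318.2 mOsm/kg
Osmolar gap = measured − calculated = 323 − 318.2 = 4.8 mOsm/kg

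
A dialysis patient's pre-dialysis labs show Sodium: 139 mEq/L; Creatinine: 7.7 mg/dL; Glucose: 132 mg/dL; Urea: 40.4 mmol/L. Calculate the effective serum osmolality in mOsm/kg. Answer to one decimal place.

Effective osmolality excludes urea (freely permeant across cell membranes):
2·Na + glucose/18
= 2·139 + 132/18
= 278 + 7.33
= 285.33 mOsm/kg

285.3 mOsm/kg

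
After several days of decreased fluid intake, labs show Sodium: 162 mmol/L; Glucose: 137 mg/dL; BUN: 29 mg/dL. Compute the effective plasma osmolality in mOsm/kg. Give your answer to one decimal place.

Effective osmolality excludes urea (freely permeant across cell membranes):
2·Na + glucose/18
= 2·162 + 137/18
= 324 + 7.61
= 331.61 mOsm/kg

331.6 mOsm/kg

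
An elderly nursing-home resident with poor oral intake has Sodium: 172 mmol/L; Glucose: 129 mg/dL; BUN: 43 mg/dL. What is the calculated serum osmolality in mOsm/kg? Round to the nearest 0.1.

366.5 mOsm/kg

Calculated osmolality = 2·Na + glucose/18 + BUN/2.8
= 2·172 + 129/18 + 43/2.8
= 344 + 7.17 + 15.36
= 366.53 mOsm/kg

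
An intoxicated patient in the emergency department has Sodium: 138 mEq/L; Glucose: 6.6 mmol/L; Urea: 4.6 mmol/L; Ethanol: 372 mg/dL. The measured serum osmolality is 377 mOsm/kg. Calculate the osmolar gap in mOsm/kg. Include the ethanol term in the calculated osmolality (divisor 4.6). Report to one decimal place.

Calculated osmolality = 2·Na + glucose + urea + ethanol/4.6
= 2·138 + 6.6 + 4.6 + 372/4.6
= 276 + 6.60 + 4.60 + 80.87
= 368.07 mOsm/kg ≈ 368.1 mOsm/kg
Osmolar gap = measured − calculated = 377 − 368.1 = 8.9 mOsm/kg

8.9 mOsm/kg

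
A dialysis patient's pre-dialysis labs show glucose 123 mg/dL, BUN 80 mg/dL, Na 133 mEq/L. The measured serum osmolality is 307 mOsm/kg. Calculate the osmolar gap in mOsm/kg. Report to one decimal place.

5.6 mOsm/kg

Calculated osmolality = 2·Na + glucose/18 + BUN/2.8
= 2·133 + 123/18 + 80/2.8
= 266 + 6.83 + 28.57
= 301.4 mOsm/kg ≈ 301.4 mOsm/kg
Osmolar gap = measured − calculated = 307 − 301.4 = 5.6 mOsm/kg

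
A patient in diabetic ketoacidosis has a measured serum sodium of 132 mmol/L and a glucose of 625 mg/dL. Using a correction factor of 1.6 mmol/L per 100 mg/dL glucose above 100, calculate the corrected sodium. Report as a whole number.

Corrected Na = measured Na + 1.6 · (glucose − 100)/100
= 132 + 1.6 · (625 − 100)/100
= 132 + 8.4
= 140.4 mmol/L

140 mmol/L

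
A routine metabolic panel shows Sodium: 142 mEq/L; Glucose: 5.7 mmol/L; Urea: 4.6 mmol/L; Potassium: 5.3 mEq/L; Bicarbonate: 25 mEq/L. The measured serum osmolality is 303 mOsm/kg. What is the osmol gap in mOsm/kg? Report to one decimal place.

Calculated osmolality = 2·Na + glucose + urea
= 2·142 + 5.7 + 4.6
= 284 + 5.70 + 4.60
= 294.3 mOsm/kg ≈ 294.3 mOsm/kg
Osmolar gap = measured − calculated = 303 − 294.3 = 8.7 mOsm/kg

8.7 mOsm/kg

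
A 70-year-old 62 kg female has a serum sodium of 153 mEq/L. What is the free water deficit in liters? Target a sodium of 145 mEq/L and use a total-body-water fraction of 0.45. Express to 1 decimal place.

1.5 L

TBW = 0.45 · 62 = 27.9 L
Free water deficit = TBW · (Na/145 − 1)
= 27.9 · (153/145 − 1)
= 27.9 · 0.0552
= 1.54 L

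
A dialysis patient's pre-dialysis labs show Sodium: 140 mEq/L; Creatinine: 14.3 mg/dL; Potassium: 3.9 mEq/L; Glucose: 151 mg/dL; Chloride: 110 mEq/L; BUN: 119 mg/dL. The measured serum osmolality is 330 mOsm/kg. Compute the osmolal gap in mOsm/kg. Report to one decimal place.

-0.9 mOsm/kg

Calculated osmolality = 2·Na + glucose/18 + BUN/2.8
= 2·140 + 151/18 + 119/2.8
= 280 + 8.39 + 42.50
= 330.89 mOsm/kg ≈ 330.9 mOsm/kg
Osmolar gap = measured − calculated = 330 − 330.9 = -0.9 mOsm/kg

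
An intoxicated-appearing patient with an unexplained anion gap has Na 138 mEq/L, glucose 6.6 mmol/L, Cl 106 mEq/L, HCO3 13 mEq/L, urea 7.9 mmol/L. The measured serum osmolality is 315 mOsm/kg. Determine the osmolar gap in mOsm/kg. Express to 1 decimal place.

Calculated osmolality = 2·Na + glucose + urea
= 2·138 + 6.6 + 7.9
= 276 + 6.60 + 7.90
= 290.5 mOsm/kg ≈ 290.5 mOsm/kg
Osmolar gap = measured − calculated = 315 − 290.5 = 24.5 mOsm/kg

24.5 mOsm/kg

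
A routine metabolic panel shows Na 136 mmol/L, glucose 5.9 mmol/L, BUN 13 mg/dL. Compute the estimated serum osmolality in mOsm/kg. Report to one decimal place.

Calculated osmolality = 2·Na + glucose + BUN/2.8
= 2·136 + 5.9 + 13/2.8
= 272 + 5.90 + 4.64
= 282.54 mOsm/kg

282.5 mOsm/kg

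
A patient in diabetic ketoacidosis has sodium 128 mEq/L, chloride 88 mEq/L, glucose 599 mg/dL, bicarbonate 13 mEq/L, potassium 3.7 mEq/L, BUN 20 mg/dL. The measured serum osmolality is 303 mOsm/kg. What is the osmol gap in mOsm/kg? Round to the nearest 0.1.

Calculated osmolality = 2·Na + glucose/18 + BUN/2.8
= 2·128 + 599/18 + 20/2.8
= 256 + 33.28 + 7.14
= 296.42 mOsm/kg ≈ 296.4 mOsm/kg
Osmolar gap = measured − calculated = 303 − 296.4 = 6.6 mOsm/kg

6.6 mOsm/kg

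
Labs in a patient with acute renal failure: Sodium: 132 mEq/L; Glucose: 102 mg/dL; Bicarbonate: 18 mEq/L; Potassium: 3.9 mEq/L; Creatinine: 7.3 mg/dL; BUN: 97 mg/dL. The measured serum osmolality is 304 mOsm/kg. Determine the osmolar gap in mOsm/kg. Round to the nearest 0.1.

-0.3 mOsm/kg

Calculated osmolality = 2·Na + glucose/18 + BUN/2.8
= 2·132 + 102/18 + 97/2.8
= 264 + 5.67 + 34.64
= 304.31 mOsm/kg ≈ 304.3 mOsm/kg
Osmolar gap = measured − calculated = 304 − 304.3 = -0.3 mOsm/kg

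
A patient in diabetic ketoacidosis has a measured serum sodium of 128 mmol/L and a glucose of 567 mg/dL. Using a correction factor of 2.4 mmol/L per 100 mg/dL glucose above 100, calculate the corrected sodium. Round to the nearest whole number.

139 mmol/L

Corrected Na = measured Na + 2.4 · (glucose − 100)/100
= 128 + 2.4 · (567 − 100)/100
= 128 + 11.2
= 139.2 mmol/L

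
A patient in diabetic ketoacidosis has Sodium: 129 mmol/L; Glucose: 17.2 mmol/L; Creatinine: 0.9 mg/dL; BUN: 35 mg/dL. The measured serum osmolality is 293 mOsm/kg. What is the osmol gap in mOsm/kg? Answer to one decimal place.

Calculated osmolality = 2·Na + glucose + BUN/2.8
= 2·129 + 17.2 + 35/2.8
= 258 + 17.20 + 12.50
= 287.7 mOsm/kg ≈ 287.7 mOsm/kg
Osmolar gap = measured − calculated = 293 − 287.7 = 5.3 mOsm/kg

5.3 mOsm/kg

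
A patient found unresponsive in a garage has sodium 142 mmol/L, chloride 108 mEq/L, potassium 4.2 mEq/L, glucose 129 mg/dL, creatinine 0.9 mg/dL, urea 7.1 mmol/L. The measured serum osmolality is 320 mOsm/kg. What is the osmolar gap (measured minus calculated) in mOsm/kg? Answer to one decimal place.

21.7 mOsm/kg

Calculated osmolality = 2·Na + glucose/18 + urea
= 2·142 + 129/18 + 7.1
= 284 + 7.17 + 7.10
= 298.27 mOsm/kg ≈ 298.3 mOsm/kg
Osmolar gap = measured − calculated = 320 − 298.3 = 21.7 mOsm/kg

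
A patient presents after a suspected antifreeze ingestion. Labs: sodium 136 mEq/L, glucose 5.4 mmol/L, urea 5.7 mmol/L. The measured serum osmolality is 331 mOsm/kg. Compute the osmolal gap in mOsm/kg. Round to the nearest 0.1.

47.9 mOsm/kg

Calculated osmolality = 2·Na + glucose + urea
= 2·136 + 5.4 + 5.7
= 272 + 5.40 + 5.70
= 283.1 mOsm/kg ≈ 283.1 mOsm/kg
Osmolar gap = measured − calculated = 331 − 283.1 = 47.9 mOsm/kg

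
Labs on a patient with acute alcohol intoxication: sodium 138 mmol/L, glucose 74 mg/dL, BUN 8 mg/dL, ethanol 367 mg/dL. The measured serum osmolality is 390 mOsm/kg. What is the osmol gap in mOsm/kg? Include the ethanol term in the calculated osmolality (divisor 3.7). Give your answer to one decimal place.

Calculated osmolality = 2·Na + glucose/18 + BUN/2.8 + ethanol/3.7
= 2·138 + 74/18 + 8/2.8 + 367/3.7
= 276 + 4.11 + 2.86 + 99.19
= 382.16 mOsm/kg ≈ 382.2 mOsm/kg
Osmolar gap = measured − calculated = 390 − 382.2 = 7.8 mOsm/kg

7.8 mOsm/kg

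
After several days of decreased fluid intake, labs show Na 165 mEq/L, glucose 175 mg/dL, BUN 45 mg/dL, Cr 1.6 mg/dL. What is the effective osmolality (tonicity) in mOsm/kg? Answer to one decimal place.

339.7 mOsm/kg

Effective osmolality excludes urea (freely permeant across cell membranes):
2·Na + glucose/18
= 2·165 + 175/18
= 330 + 9.72
= 339.72 mOsm/kg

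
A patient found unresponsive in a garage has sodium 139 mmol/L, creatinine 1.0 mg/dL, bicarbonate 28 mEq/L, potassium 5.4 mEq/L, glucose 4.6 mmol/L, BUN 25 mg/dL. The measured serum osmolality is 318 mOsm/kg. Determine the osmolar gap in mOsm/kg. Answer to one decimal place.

Calculated osmolality = 2·Na + glucose + BUN/2.8
= 2·139 + 4.6 + 25/2.8
= 278 + 4.60 + 8.93
= 291.53 mOsm/kg ≈ 291.5 mOsm/kg
Osmolar gap = measured − calculated = 318 − 291.5 = 26.5 mOsm/kg

26.5 mOsm/kg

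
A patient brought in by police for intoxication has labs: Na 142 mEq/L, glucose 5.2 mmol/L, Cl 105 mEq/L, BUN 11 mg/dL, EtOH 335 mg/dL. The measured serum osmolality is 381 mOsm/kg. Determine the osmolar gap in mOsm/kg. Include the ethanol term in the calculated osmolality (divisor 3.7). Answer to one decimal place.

Calculated osmolality = 2·Na + glucose + BUN/2.8 + ethanol/3.7
= 2·142 + 5.2 + 11/2.8 + 335/3.7
= 284 + 5.20 + 3.93 + 90.54
= 383.67 mOsm/kg ≈ 383.7 mOsm/kg
Osmolar gap = measured − calculated = 381 − 383.7 = -2.7 mOsm/kg

-2.7 mOsm/kg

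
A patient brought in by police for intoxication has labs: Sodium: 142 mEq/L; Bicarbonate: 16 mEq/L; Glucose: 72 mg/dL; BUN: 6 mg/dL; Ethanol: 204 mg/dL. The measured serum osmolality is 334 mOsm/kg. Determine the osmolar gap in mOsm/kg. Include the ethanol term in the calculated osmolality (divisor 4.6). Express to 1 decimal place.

Calculated osmolality = 2·Na + glucose/18 + BUN/2.8 + ethanol/4.6
= 2·142 + 72/18 + 6/2.8 + 204/4.6
= 284 + 4 + 2.14 + 44.35
= 334.49 mOsm/kg ≈ 334.5 mOsm/kg
Osmolar gap = measured − calculated = 334 − 334.5 = -0.5 mOsm/kg

-0.5 mOsm/kg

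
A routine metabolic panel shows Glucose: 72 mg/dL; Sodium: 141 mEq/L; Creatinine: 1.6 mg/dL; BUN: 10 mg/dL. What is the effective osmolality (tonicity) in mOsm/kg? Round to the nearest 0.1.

286.0 mOsm/kg

Effective osmolality excludes urea (freely permeant across cell membranes):
2·Na + glucose/18
= 2·141 + 72/18
= 282 + 4
= 286 mOsm/kg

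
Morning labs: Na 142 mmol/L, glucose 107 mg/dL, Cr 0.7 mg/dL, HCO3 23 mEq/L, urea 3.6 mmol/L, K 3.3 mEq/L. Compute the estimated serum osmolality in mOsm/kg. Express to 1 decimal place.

293.5 mOsm/kg

Calculated osmolality = 2·Na + glucose/18 + urea
= 2·142 + 107/18 + 3.6
= 284 + 5.94 + 3.60
= 293.54 mOsm/kg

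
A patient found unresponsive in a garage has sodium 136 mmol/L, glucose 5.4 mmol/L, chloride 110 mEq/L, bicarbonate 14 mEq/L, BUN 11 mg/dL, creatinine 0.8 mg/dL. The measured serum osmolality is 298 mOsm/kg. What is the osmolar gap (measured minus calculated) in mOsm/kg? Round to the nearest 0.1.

16.7 mOsm/kg

Calculated osmolality = 2·Na + glucose + BUN/2.8
= 2·136 + 5.4 + 11/2.8
= 272 + 5.40 + 3.93
= 281.33 mOsm/kg ≈ 281.3 mOsm/kg
Osmolar gap = measured − calculated = 298 − 281.3 = 16.7 mOsm/kg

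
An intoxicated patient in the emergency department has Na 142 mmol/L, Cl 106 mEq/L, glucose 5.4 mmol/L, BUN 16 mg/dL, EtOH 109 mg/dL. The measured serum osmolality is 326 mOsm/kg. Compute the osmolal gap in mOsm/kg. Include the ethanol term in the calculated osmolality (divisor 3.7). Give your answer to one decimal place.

Calculated osmolality = 2·Na + glucose + BUN/2.8 + ethanol/3.7
= 2·142 + 5.4 + 16/2.8 + 109/3.7
= 284 + 5.40 + 5.71 + 29.46
= 324.57 mOsm/kg ≈ 324.6 mOsm/kg
Osmolar gap = measured − calculated = 326 − 324.6 = 1.4 mOsm/kg

1.4 mOsm/kg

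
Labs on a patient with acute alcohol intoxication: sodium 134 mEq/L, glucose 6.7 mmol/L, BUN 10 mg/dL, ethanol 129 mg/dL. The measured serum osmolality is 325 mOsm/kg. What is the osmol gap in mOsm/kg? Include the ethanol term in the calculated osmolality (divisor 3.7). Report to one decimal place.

Calculated osmolality = 2·Na + glucose + BUN/2.8 + ethanol/3.7
= 2·134 + 6.7 + 10/2.8 + 129/3.7
= 268 + 6.70 + 3.57 + 34.86
= 313.13 mOsm/kg ≈ 313.1 mOsm/kg
Osmolar gap = measured − calculated = 325 − 313.1 = 11.9 mOsm/kg

11.9 mOsm/kg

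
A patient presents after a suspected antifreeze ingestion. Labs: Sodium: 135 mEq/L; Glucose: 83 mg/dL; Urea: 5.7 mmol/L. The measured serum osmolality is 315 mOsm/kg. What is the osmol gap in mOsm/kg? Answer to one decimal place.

34.7 mOsm/kg

Calculated osmolality = 2·Na + glucose/18 + urea
= 2·135 + 83/18 + 5.7
= 270 + 4.61 + 5.70
= 280.31 mOsm/kg ≈ 280.3 mOsm/kg
Osmolar gap = measured − calculated = 315 − 280.3 = 34.7 mOsm/kg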